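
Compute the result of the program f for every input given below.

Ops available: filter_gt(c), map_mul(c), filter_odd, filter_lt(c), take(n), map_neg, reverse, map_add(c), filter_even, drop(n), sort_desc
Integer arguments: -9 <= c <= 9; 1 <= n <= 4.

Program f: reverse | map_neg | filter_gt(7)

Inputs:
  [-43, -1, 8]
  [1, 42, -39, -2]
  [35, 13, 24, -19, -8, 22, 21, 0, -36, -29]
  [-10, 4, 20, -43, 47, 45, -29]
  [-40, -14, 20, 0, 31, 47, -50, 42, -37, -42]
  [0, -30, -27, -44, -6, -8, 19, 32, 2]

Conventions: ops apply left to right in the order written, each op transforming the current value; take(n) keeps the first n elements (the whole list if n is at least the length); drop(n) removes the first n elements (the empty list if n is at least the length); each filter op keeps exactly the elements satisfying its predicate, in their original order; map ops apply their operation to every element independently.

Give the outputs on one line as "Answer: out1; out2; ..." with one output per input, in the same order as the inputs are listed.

Execution, op by op:
  [-43, -1, 8] -> [8, -1, -43] -> [-8, 1, 43] -> [43]
  [1, 42, -39, -2] -> [-2, -39, 42, 1] -> [2, 39, -42, -1] -> [39]
  [35, 13, 24, -19, -8, 22, 21, 0, -36, -29] -> [-29, -36, 0, 21, 22, -8, -19, 24, 13, 35] -> [29, 36, 0, -21, -22, 8, 19, -24, -13, -35] -> [29, 36, 8, 19]
  [-10, 4, 20, -43, 47, 45, -29] -> [-29, 45, 47, -43, 20, 4, -10] -> [29, -45, -47, 43, -20, -4, 10] -> [29, 43, 10]
  [-40, -14, 20, 0, 31, 47, -50, 42, -37, -42] -> [-42, -37, 42, -50, 47, 31, 0, 20, -14, -40] -> [42, 37, -42, 50, -47, -31, 0, -20, 14, 40] -> [42, 37, 50, 14, 40]
  [0, -30, -27, -44, -6, -8, 19, 32, 2] -> [2, 32, 19, -8, -6, -44, -27, -30, 0] -> [-2, -32, -19, 8, 6, 44, 27, 30, 0] -> [8, 44, 27, 30]

[43]; [39]; [29, 36, 8, 19]; [29, 43, 10]; [42, 37, 50, 14, 40]; [8, 44, 27, 30]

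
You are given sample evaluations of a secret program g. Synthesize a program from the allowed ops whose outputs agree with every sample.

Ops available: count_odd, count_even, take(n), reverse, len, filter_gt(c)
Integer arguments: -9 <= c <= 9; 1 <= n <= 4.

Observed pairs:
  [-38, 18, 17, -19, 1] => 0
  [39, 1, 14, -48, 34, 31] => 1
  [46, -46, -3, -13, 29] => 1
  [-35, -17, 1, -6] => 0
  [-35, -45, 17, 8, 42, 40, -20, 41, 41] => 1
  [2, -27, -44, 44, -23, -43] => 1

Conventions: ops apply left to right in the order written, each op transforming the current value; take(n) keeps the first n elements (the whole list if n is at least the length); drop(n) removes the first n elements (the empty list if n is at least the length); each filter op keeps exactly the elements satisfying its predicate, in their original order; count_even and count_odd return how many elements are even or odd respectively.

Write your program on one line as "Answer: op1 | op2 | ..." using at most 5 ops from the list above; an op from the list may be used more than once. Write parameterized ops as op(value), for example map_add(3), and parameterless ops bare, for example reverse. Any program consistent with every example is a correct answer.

take(4) | reverse | filter_gt(3) | take(1) | count_even

Check, running the answer program on each example:
  [-38, 18, 17, -19, 1] -> [-38, 18, 17, -19] -> [-19, 17, 18, -38] -> [17, 18] -> [17] -> 0
  [39, 1, 14, -48, 34, 31] -> [39, 1, 14, -48] -> [-48, 14, 1, 39] -> [14, 39] -> [14] -> 1
  [46, -46, -3, -13, 29] -> [46, -46, -3, -13] -> [-13, -3, -46, 46] -> [46] -> [46] -> 1
  [-35, -17, 1, -6] -> [-35, -17, 1, -6] -> [-6, 1, -17, -35] -> [] -> [] -> 0
  [-35, -45, 17, 8, 42, 40, -20, 41, 41] -> [-35, -45, 17, 8] -> [8, 17, -45, -35] -> [8, 17] -> [8] -> 1
  [2, -27, -44, 44, -23, -43] -> [2, -27, -44, 44] -> [44, -44, -27, 2] -> [44] -> [44] -> 1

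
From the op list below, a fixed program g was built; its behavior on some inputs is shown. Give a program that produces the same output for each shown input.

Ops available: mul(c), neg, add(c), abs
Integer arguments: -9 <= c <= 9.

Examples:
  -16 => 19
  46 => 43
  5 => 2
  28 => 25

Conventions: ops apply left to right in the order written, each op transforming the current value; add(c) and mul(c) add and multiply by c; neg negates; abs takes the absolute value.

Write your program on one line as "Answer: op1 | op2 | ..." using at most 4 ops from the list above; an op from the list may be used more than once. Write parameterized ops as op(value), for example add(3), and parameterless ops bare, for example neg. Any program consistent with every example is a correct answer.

add(4) | add(-7) | abs

Check, running the answer program on each example:
  -16 -> -12 -> -19 -> 19
  46 -> 50 -> 43 -> 43
  5 -> 9 -> 2 -> 2
  28 -> 32 -> 25 -> 25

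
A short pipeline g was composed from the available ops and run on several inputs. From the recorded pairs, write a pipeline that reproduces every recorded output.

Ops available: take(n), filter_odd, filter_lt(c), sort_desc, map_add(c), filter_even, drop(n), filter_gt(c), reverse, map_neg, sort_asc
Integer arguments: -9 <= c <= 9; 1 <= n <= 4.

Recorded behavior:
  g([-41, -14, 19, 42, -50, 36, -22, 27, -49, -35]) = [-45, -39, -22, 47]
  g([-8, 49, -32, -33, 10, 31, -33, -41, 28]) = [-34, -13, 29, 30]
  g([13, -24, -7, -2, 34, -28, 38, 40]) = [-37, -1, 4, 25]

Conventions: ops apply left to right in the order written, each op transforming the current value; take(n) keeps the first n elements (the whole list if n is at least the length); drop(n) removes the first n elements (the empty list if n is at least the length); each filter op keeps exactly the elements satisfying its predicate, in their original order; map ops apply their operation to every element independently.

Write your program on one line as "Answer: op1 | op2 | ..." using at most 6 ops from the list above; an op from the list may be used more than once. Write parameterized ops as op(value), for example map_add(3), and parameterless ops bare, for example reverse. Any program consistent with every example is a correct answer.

map_add(-1) | drop(2) | map_add(4) | map_neg | take(4) | sort_asc

Check, running the answer program on each example:
  [-41, -14, 19, 42, -50, 36, -22, 27, -49, -35] -> [-42, -15, 18, 41, -51, 35, -23, 26, -50, -36] -> [18, 41, -51, 35, -23, 26, -50, -36] -> [22, 45, -47, 39, -19, 30, -46, -32] -> [-22, -45, 47, -39, 19, -30, 46, 32] -> [-22, -45, 47, -39] -> [-45, -39, -22, 47]
  [-8, 49, -32, -33, 10, 31, -33, -41, 28] -> [-9, 48, -33, -34, 9, 30, -34, -42, 27] -> [-33, -34, 9, 30, -34, -42, 27] -> [-29, -30, 13, 34, -30, -38, 31] -> [29, 30, -13, -34, 30, 38, -31] -> [29, 30, -13, -34] -> [-34, -13, 29, 30]
  [13, -24, -7, -2, 34, -28, 38, 40] -> [12, -25, -8, -3, 33, -29, 37, 39] -> [-8, -3, 33, -29, 37, 39] -> [-4, 1, 37, -25, 41, 43] -> [4, -1, -37, 25, -41, -43] -> [4, -1, -37, 25] -> [-37, -1, 4, 25]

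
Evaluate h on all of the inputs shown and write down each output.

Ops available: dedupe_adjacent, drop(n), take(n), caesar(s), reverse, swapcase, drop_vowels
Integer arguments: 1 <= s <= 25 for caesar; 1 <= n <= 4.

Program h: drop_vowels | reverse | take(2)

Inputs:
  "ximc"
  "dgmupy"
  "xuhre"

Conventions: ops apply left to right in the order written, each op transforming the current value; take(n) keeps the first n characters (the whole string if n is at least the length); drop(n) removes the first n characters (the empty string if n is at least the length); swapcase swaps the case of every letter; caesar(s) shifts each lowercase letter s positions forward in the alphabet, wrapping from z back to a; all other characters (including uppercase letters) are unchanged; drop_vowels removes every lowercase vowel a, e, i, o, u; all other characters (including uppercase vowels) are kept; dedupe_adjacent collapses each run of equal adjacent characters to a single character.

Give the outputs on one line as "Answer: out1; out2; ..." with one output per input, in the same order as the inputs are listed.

"cm"; "yp"; "rh"

Execution, op by op:
  "ximc" -> "xmc" -> "cmx" -> "cm"
  "dgmupy" -> "dgmpy" -> "ypmgd" -> "yp"
  "xuhre" -> "xhr" -> "rhx" -> "rh"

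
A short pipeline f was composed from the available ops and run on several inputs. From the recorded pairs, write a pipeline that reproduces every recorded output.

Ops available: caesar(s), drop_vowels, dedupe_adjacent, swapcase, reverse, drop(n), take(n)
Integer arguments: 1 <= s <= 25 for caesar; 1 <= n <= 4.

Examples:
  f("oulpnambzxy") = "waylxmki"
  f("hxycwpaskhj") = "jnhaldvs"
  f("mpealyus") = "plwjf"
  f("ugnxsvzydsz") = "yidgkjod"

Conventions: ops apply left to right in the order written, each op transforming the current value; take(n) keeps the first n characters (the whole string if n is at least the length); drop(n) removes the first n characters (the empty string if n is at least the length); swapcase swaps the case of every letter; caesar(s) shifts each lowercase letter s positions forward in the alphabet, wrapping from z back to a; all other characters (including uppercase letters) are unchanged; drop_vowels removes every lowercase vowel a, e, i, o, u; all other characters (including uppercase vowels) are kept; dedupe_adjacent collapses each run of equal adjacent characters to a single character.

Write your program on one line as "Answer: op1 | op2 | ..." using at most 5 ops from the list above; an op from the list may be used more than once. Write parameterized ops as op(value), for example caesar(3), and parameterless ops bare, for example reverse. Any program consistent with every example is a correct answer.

caesar(11) | drop(2) | reverse | drop(1) | reverse

Check, running the answer program on each example:
  "oulpnambzxy" -> "zfwaylxmkij" -> "waylxmkij" -> "jikmxlyaw" -> "ikmxlyaw" -> "waylxmki"
  "hxycwpaskhj" -> "sijnhaldvsu" -> "jnhaldvsu" -> "usvdlahnj" -> "svdlahnj" -> "jnhaldvs"
  "mpealyus" -> "xaplwjfd" -> "plwjfd" -> "dfjwlp" -> "fjwlp" -> "plwjf"
  "ugnxsvzydsz" -> "fryidgkjodk" -> "yidgkjodk" -> "kdojkgdiy" -> "dojkgdiy" -> "yidgkjod"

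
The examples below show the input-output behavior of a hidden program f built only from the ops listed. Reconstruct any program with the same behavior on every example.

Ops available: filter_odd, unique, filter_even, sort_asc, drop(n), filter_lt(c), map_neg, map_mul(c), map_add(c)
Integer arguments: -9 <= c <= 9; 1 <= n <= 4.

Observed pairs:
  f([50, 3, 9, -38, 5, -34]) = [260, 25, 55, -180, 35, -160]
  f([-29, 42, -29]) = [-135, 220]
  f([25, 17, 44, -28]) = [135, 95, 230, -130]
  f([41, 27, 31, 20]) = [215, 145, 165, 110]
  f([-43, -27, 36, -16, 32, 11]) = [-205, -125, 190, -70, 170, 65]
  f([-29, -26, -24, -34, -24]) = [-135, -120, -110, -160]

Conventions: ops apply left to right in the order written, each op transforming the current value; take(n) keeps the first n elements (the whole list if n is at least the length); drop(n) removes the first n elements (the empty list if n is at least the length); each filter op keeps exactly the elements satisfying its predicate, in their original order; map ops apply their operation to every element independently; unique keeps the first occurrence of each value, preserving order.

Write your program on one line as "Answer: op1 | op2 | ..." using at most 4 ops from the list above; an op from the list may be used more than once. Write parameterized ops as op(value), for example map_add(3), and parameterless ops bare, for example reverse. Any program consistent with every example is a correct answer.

map_mul(5) | map_add(8) | unique | map_add(2)

Check, running the answer program on each example:
  [50, 3, 9, -38, 5, -34] -> [250, 15, 45, -190, 25, -170] -> [258, 23, 53, -182, 33, -162] -> [258, 23, 53, -182, 33, -162] -> [260, 25, 55, -180, 35, -160]
  [-29, 42, -29] -> [-145, 210, -145] -> [-137, 218, -137] -> [-137, 218] -> [-135, 220]
  [25, 17, 44, -28] -> [125, 85, 220, -140] -> [133, 93, 228, -132] -> [133, 93, 228, -132] -> [135, 95, 230, -130]
  [41, 27, 31, 20] -> [205, 135, 155, 100] -> [213, 143, 163, 108] -> [213, 143, 163, 108] -> [215, 145, 165, 110]
  [-43, -27, 36, -16, 32, 11] -> [-215, -135, 180, -80, 160, 55] -> [-207, -127, 188, -72, 168, 63] -> [-207, -127, 188, -72, 168, 63] -> [-205, -125, 190, -70, 170, 65]
  [-29, -26, -24, -34, -24] -> [-145, -130, -120, -170, -120] -> [-137, -122, -112, -162, -112] -> [-137, -122, -112, -162] -> [-135, -120, -110, -160]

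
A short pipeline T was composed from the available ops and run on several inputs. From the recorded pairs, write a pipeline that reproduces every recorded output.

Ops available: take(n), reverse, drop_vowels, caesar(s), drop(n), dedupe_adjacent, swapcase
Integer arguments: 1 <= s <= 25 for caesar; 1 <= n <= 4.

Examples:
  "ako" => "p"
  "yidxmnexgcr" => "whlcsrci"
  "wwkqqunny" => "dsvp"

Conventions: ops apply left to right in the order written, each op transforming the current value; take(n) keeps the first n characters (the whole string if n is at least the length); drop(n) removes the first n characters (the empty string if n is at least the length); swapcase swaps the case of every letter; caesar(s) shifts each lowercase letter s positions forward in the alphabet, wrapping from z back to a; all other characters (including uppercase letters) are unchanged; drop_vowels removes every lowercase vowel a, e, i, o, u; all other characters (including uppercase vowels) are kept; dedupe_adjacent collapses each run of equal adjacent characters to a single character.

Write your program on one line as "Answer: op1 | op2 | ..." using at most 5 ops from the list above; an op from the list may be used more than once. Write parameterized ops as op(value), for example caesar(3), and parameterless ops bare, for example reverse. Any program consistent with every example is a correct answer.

dedupe_adjacent | drop(1) | drop_vowels | reverse | caesar(5)

Check, running the answer program on each example:
  "ako" -> "ako" -> "ko" -> "k" -> "k" -> "p"
  "yidxmnexgcr" -> "yidxmnexgcr" -> "idxmnexgcr" -> "dxmnxgcr" -> "rcgxnmxd" -> "whlcsrci"
  "wwkqqunny" -> "wkquny" -> "kquny" -> "kqny" -> "ynqk" -> "dsvp"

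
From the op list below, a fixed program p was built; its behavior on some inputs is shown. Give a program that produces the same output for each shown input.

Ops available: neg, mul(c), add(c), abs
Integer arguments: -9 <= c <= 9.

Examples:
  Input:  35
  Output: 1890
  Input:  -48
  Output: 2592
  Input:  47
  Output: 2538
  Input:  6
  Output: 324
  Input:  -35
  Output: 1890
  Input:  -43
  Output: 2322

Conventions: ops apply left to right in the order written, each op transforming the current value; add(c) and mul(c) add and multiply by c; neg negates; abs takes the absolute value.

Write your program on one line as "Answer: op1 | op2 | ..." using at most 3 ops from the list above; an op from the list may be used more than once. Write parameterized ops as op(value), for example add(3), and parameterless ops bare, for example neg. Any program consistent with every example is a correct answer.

mul(9) | abs | mul(6)

Check, running the answer program on each example:
  35 -> 315 -> 315 -> 1890
  -48 -> -432 -> 432 -> 2592
  47 -> 423 -> 423 -> 2538
  6 -> 54 -> 54 -> 324
  -35 -> -315 -> 315 -> 1890
  -43 -> -387 -> 387 -> 2322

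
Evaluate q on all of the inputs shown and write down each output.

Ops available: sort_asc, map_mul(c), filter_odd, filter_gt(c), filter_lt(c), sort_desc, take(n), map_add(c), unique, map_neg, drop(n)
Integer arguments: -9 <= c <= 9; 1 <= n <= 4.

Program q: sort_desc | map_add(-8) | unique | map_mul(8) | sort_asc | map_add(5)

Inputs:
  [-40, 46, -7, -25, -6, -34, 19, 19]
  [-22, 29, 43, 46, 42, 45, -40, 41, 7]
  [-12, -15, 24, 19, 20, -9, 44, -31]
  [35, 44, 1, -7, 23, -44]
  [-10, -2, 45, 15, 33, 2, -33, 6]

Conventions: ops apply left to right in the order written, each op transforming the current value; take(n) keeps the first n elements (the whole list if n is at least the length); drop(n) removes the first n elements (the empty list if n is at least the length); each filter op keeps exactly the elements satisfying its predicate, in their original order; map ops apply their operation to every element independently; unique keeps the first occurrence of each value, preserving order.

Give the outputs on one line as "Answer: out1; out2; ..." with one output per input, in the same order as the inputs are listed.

[-379, -331, -259, -115, -107, 93, 309]; [-379, -235, -3, 173, 269, 277, 285, 301, 309]; [-307, -179, -155, -131, 93, 101, 133, 293]; [-411, -115, -51, 125, 221, 293]; [-323, -139, -75, -43, -11, 61, 205, 301]

Execution, op by op:
  [-40, 46, -7, -25, -6, -34, 19, 19] -> [46, 19, 19, -6, -7, -25, -34, -40] -> [38, 11, 11, -14, -15, -33, -42, -48] -> [38, 11, -14, -15, -33, -42, -48] -> [304, 88, -112, -120, -264, -336, -384] -> [-384, -336, -264, -120, -112, 88, 304] -> [-379, -331, -259, -115, -107, 93, 309]
  [-22, 29, 43, 46, 42, 45, -40, 41, 7] -> [46, 45, 43, 42, 41, 29, 7, -22, -40] -> [38, 37, 35, 34, 33, 21, -1, -30, -48] -> [38, 37, 35, 34, 33, 21, -1, -30, -48] -> [304, 296, 280, 272, 264, 168, -8, -240, -384] -> [-384, -240, -8, 168, 264, 272, 280, 296, 304] -> [-379, -235, -3, 173, 269, 277, 285, 301, 309]
  [-12, -15, 24, 19, 20, -9, 44, -31] -> [44, 24, 20, 19, -9, -12, -15, -31] -> [36, 16, 12, 11, -17, -20, -23, -39] -> [36, 16, 12, 11, -17, -20, -23, -39] -> [288, 128, 96, 88, -136, -160, -184, -312] -> [-312, -184, -160, -136, 88, 96, 128, 288] -> [-307, -179, -155, -131, 93, 101, 133, 293]
  [35, 44, 1, -7, 23, -44] -> [44, 35, 23, 1, -7, -44] -> [36, 27, 15, -7, -15, -52] -> [36, 27, 15, -7, -15, -52] -> [288, 216, 120, -56, -120, -416] -> [-416, -120, -56, 120, 216, 288] -> [-411, -115, -51, 125, 221, 293]
  [-10, -2, 45, 15, 33, 2, -33, 6] -> [45, 33, 15, 6, 2, -2, -10, -33] -> [37, 25, 7, -2, -6, -10, -18, -41] -> [37, 25, 7, -2, -6, -10, -18, -41] -> [296, 200, 56, -16, -48, -80, -144, -328] -> [-328, -144, -80, -48, -16, 56, 200, 296] -> [-323, -139, -75, -43, -11, 61, 205, 301]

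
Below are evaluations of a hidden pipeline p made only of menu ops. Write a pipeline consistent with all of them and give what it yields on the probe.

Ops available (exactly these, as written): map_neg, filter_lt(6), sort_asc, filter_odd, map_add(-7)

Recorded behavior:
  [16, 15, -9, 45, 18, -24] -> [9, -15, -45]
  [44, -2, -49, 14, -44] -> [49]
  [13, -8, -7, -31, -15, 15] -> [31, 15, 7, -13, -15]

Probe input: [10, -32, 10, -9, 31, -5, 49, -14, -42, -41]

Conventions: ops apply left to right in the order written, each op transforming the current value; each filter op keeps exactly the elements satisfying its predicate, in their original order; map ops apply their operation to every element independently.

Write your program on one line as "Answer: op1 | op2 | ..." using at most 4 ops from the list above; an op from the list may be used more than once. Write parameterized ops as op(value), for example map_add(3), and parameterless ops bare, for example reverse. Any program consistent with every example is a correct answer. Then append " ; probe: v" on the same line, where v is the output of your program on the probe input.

sort_asc | filter_odd | map_neg ; probe: [41, 9, 5, -31, -49]

Check, running the answer program on each example:
  [16, 15, -9, 45, 18, -24] -> [-24, -9, 15, 16, 18, 45] -> [-9, 15, 45] -> [9, -15, -45]
  [44, -2, -49, 14, -44] -> [-49, -44, -2, 14, 44] -> [-49] -> [49]
  [13, -8, -7, -31, -15, 15] -> [-31, -15, -8, -7, 13, 15] -> [-31, -15, -7, 13, 15] -> [31, 15, 7, -13, -15]
  probe: [10, -32, 10, -9, 31, -5, 49, -14, -42, -41] -> [-42, -41, -32, -14, -9, -5, 10, 10, 31, 49] -> [-41, -9, -5, 31, 49] -> [41, 9, 5, -31, -49]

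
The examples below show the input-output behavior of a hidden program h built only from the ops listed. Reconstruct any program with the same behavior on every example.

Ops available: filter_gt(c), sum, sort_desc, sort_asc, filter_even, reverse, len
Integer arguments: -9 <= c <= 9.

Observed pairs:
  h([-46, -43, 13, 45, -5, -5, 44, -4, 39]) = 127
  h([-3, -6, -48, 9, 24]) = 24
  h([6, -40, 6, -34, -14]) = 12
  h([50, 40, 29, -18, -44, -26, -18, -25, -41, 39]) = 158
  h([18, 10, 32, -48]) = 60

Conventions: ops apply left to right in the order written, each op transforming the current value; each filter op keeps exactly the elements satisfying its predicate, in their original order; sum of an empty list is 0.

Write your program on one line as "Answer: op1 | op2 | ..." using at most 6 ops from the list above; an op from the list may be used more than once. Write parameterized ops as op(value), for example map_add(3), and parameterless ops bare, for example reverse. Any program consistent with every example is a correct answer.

filter_gt(-7) | reverse | sort_desc | reverse | sum

Check, running the answer program on each example:
  [-46, -43, 13, 45, -5, -5, 44, -4, 39] -> [13, 45, -5, -5, 44, -4, 39] -> [39, -4, 44, -5, -5, 45, 13] -> [45, 44, 39, 13, -4, -5, -5] -> [-5, -5, -4, 13, 39, 44, 45] -> 127
  [-3, -6, -48, 9, 24] -> [-3, -6, 9, 24] -> [24, 9, -6, -3] -> [24, 9, -3, -6] -> [-6, -3, 9, 24] -> 24
  [6, -40, 6, -34, -14] -> [6, 6] -> [6, 6] -> [6, 6] -> [6, 6] -> 12
  [50, 40, 29, -18, -44, -26, -18, -25, -41, 39] -> [50, 40, 29, 39] -> [39, 29, 40, 50] -> [50, 40, 39, 29] -> [29, 39, 40, 50] -> 158
  [18, 10, 32, -48] -> [18, 10, 32] -> [32, 10, 18] -> [32, 18, 10] -> [10, 18, 32] -> 60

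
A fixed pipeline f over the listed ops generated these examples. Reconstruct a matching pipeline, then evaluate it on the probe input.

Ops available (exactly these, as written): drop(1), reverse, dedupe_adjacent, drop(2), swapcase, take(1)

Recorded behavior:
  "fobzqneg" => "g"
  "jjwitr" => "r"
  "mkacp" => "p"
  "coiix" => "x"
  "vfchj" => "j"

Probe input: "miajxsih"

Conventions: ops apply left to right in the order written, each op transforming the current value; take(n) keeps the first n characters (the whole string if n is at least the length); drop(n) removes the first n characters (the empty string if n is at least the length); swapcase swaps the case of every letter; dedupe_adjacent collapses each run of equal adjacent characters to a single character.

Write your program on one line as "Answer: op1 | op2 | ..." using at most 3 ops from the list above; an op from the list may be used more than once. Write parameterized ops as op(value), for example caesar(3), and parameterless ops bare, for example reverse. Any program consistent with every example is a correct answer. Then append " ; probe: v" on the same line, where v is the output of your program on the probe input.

reverse | take(1) ; probe: "h"

Check, running the answer program on each example:
  "fobzqneg" -> "genqzbof" -> "g"
  "jjwitr" -> "rtiwjj" -> "r"
  "mkacp" -> "pcakm" -> "p"
  "coiix" -> "xiioc" -> "x"
  "vfchj" -> "jhcfv" -> "j"
  probe: "miajxsih" -> "hisxjaim" -> "h"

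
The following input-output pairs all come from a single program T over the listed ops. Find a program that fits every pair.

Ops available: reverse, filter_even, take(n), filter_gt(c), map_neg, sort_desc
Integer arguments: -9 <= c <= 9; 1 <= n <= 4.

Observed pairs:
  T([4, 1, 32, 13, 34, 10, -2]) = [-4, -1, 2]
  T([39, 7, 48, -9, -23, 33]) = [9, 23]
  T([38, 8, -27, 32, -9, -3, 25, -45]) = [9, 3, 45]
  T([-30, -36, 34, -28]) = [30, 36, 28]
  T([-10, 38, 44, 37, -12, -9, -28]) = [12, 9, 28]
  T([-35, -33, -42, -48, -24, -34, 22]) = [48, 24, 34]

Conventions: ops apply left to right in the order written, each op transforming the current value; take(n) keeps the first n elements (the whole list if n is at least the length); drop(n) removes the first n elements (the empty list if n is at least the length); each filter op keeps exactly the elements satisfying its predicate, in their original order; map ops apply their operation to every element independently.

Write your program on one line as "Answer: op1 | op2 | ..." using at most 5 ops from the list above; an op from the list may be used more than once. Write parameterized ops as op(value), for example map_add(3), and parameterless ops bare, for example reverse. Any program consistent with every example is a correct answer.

reverse | map_neg | filter_gt(-6) | take(3) | reverse

Check, running the answer program on each example:
  [4, 1, 32, 13, 34, 10, -2] -> [-2, 10, 34, 13, 32, 1, 4] -> [2, -10, -34, -13, -32, -1, -4] -> [2, -1, -4] -> [2, -1, -4] -> [-4, -1, 2]
  [39, 7, 48, -9, -23, 33] -> [33, -23, -9, 48, 7, 39] -> [-33, 23, 9, -48, -7, -39] -> [23, 9] -> [23, 9] -> [9, 23]
  [38, 8, -27, 32, -9, -3, 25, -45] -> [-45, 25, -3, -9, 32, -27, 8, 38] -> [45, -25, 3, 9, -32, 27, -8, -38] -> [45, 3, 9, 27] -> [45, 3, 9] -> [9, 3, 45]
  [-30, -36, 34, -28] -> [-28, 34, -36, -30] -> [28, -34, 36, 30] -> [28, 36, 30] -> [28, 36, 30] -> [30, 36, 28]
  [-10, 38, 44, 37, -12, -9, -28] -> [-28, -9, -12, 37, 44, 38, -10] -> [28, 9, 12, -37, -44, -38, 10] -> [28, 9, 12, 10] -> [28, 9, 12] -> [12, 9, 28]
  [-35, -33, -42, -48, -24, -34, 22] -> [22, -34, -24, -48, -42, -33, -35] -> [-22, 34, 24, 48, 42, 33, 35] -> [34, 24, 48, 42, 33, 35] -> [34, 24, 48] -> [48, 24, 34]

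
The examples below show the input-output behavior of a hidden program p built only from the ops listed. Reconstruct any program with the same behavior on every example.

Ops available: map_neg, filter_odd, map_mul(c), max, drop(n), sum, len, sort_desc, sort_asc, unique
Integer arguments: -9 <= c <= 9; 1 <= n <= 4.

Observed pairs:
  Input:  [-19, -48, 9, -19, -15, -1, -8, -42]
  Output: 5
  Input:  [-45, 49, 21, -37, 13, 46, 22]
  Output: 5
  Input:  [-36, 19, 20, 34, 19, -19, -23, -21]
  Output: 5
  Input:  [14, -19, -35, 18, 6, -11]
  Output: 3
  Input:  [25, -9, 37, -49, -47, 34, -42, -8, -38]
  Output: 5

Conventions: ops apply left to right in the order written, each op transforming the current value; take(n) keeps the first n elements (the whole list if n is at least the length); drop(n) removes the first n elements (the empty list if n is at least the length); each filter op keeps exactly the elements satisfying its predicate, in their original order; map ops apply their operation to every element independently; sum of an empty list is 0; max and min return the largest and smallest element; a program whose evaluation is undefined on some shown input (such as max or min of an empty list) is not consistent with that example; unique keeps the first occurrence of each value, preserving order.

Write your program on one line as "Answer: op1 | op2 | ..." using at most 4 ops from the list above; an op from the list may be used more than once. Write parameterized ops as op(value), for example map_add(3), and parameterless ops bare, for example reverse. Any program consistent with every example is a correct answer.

filter_odd | map_mul(7) | len

Check, running the answer program on each example:
  [-19, -48, 9, -19, -15, -1, -8, -42] -> [-19, 9, -19, -15, -1] -> [-133, 63, -133, -105, -7] -> 5
  [-45, 49, 21, -37, 13, 46, 22] -> [-45, 49, 21, -37, 13] -> [-315, 343, 147, -259, 91] -> 5
  [-36, 19, 20, 34, 19, -19, -23, -21] -> [19, 19, -19, -23, -21] -> [133, 133, -133, -161, -147] -> 5
  [14, -19, -35, 18, 6, -11] -> [-19, -35, -11] -> [-133, -245, -77] -> 3
  [25, -9, 37, -49, -47, 34, -42, -8, -38] -> [25, -9, 37, -49, -47] -> [175, -63, 259, -343, -329] -> 5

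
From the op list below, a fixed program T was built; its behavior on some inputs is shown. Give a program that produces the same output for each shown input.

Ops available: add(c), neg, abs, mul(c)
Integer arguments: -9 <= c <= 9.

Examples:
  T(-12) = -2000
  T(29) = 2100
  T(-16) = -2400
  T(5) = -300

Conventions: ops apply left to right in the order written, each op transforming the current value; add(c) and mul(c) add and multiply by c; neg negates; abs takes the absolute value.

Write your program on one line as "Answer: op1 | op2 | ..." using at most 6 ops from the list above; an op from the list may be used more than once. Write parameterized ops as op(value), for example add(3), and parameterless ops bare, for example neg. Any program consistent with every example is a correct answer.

add(-8) | mul(-5) | mul(5) | mul(2) | mul(-2)

Check, running the answer program on each example:
  -12 -> -20 -> 100 -> 500 -> 1000 -> -2000
  29 -> 21 -> -105 -> -525 -> -1050 -> 2100
  -16 -> -24 -> 120 -> 600 -> 1200 -> -2400
  5 -> -3 -> 15 -> 75 -> 150 -> -300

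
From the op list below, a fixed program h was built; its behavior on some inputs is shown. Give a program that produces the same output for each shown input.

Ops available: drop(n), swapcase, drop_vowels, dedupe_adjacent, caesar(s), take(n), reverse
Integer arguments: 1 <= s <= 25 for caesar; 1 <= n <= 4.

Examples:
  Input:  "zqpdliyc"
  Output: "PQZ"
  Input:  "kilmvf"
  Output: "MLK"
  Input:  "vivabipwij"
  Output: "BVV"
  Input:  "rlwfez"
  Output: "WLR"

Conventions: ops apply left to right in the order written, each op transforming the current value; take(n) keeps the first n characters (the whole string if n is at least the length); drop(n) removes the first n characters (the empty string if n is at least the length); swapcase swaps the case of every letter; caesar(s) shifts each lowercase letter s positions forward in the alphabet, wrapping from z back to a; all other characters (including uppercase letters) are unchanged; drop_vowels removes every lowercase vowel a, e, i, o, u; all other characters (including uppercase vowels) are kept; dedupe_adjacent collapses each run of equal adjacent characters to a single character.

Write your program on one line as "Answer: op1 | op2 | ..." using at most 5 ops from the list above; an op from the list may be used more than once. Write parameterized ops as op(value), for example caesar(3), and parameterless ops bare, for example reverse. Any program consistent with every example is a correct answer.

drop_vowels | take(3) | reverse | swapcase

Check, running the answer program on each example:
  "zqpdliyc" -> "zqpdlyc" -> "zqp" -> "pqz" -> "PQZ"
  "kilmvf" -> "klmvf" -> "klm" -> "mlk" -> "MLK"
  "vivabipwij" -> "vvbpwj" -> "vvb" -> "bvv" -> "BVV"
  "rlwfez" -> "rlwfz" -> "rlw" -> "wlr" -> "WLR"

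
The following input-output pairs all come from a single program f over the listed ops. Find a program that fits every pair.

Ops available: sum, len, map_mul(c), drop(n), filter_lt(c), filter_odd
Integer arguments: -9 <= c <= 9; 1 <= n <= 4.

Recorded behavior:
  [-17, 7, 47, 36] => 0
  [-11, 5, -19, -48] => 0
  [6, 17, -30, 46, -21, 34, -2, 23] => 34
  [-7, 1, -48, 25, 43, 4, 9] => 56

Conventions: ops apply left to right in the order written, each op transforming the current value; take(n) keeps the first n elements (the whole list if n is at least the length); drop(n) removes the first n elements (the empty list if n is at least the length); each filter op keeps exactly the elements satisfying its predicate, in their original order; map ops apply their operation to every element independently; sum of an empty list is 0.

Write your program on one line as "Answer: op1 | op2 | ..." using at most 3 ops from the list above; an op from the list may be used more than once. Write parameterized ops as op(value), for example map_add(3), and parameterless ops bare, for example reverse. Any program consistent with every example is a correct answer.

drop(3) | drop(1) | sum

Check, running the answer program on each example:
  [-17, 7, 47, 36] -> [36] -> [] -> 0
  [-11, 5, -19, -48] -> [-48] -> [] -> 0
  [6, 17, -30, 46, -21, 34, -2, 23] -> [46, -21, 34, -2, 23] -> [-21, 34, -2, 23] -> 34
  [-7, 1, -48, 25, 43, 4, 9] -> [25, 43, 4, 9] -> [43, 4, 9] -> 56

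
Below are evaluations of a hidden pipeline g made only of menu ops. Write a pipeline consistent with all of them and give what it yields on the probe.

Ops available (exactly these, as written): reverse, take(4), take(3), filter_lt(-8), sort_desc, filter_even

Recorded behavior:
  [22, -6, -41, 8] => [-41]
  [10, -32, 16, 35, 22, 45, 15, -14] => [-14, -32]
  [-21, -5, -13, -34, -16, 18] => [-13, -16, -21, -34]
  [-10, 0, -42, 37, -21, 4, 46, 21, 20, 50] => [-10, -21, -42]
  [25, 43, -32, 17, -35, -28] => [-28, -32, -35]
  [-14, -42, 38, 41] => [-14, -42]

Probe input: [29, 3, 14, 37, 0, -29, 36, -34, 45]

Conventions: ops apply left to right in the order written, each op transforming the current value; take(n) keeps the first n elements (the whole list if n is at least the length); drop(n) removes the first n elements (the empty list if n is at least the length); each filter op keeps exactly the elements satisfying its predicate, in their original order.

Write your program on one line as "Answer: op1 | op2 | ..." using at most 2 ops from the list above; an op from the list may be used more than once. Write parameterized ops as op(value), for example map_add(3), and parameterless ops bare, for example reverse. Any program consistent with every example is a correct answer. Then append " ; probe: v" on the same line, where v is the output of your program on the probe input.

sort_desc | filter_lt(-8) ; probe: [-29, -34]

Check, running the answer program on each example:
  [22, -6, -41, 8] -> [22, 8, -6, -41] -> [-41]
  [10, -32, 16, 35, 22, 45, 15, -14] -> [45, 35, 22, 16, 15, 10, -14, -32] -> [-14, -32]
  [-21, -5, -13, -34, -16, 18] -> [18, -5, -13, -16, -21, -34] -> [-13, -16, -21, -34]
  [-10, 0, -42, 37, -21, 4, 46, 21, 20, 50] -> [50, 46, 37, 21, 20, 4, 0, -10, -21, -42] -> [-10, -21, -42]
  [25, 43, -32, 17, -35, -28] -> [43, 25, 17, -28, -32, -35] -> [-28, -32, -35]
  [-14, -42, 38, 41] -> [41, 38, -14, -42] -> [-14, -42]
  probe: [29, 3, 14, 37, 0, -29, 36, -34, 45] -> [45, 37, 36, 29, 14, 3, 0, -29, -34] -> [-29, -34]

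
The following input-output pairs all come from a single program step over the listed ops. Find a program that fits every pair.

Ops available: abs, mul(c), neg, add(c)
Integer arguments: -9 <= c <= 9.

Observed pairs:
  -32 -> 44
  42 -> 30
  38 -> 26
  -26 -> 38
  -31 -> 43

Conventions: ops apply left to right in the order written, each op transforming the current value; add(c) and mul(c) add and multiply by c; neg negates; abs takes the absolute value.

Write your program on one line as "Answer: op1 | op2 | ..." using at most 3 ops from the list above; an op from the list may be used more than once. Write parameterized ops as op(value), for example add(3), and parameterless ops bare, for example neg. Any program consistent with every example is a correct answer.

add(-3) | add(-9) | abs

Check, running the answer program on each example:
  -32 -> -35 -> -44 -> 44
  42 -> 39 -> 30 -> 30
  38 -> 35 -> 26 -> 26
  -26 -> -29 -> -38 -> 38
  -31 -> -34 -> -43 -> 43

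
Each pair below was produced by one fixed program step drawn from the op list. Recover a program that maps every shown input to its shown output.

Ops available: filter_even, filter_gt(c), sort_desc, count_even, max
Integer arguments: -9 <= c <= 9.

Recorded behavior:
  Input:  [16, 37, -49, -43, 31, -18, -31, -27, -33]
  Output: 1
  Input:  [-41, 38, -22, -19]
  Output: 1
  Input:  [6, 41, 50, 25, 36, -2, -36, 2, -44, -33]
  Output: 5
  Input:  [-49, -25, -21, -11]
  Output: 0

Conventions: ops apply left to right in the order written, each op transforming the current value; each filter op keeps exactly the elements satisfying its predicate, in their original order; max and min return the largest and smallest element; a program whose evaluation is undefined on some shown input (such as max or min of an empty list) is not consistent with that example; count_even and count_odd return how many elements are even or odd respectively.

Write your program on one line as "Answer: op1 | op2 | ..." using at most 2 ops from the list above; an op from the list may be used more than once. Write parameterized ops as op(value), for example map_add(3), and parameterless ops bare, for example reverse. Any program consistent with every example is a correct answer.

filter_gt(-8) | count_even

Check, running the answer program on each example:
  [16, 37, -49, -43, 31, -18, -31, -27, -33] -> [16, 37, 31] -> 1
  [-41, 38, -22, -19] -> [38] -> 1
  [6, 41, 50, 25, 36, -2, -36, 2, -44, -33] -> [6, 41, 50, 25, 36, -2, 2] -> 5
  [-49, -25, -21, -11] -> [] -> 0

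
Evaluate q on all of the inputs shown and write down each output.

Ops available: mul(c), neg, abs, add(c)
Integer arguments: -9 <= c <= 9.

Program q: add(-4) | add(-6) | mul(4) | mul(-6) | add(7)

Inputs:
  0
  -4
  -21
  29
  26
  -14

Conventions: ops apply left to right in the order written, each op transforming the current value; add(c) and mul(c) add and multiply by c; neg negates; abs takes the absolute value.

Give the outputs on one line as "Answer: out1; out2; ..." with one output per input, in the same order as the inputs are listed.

Execution, op by op:
  0 -> -4 -> -10 -> -40 -> 240 -> 247
  -4 -> -8 -> -14 -> -56 -> 336 -> 343
  -21 -> -25 -> -31 -> -124 -> 744 -> 751
  29 -> 25 -> 19 -> 76 -> -456 -> -449
  26 -> 22 -> 16 -> 64 -> -384 -> -377
  -14 -> -18 -> -24 -> -96 -> 576 -> 583

247; 343; 751; -449; -377; 583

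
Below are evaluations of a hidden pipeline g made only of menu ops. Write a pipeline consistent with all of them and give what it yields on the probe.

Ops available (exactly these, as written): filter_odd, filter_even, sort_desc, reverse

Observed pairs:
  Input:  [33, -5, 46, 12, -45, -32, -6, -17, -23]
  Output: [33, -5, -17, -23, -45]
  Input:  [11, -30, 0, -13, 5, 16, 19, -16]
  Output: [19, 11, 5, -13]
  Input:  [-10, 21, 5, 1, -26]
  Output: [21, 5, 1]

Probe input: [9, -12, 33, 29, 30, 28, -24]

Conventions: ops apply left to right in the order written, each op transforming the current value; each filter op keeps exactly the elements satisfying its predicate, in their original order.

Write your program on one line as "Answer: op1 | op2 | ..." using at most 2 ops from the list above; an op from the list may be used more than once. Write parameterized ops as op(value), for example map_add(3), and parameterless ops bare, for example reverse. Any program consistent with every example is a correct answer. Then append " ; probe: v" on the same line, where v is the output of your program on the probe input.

sort_desc | filter_odd ; probe: [33, 29, 9]

Check, running the answer program on each example:
  [33, -5, 46, 12, -45, -32, -6, -17, -23] -> [46, 33, 12, -5, -6, -17, -23, -32, -45] -> [33, -5, -17, -23, -45]
  [11, -30, 0, -13, 5, 16, 19, -16] -> [19, 16, 11, 5, 0, -13, -16, -30] -> [19, 11, 5, -13]
  [-10, 21, 5, 1, -26] -> [21, 5, 1, -10, -26] -> [21, 5, 1]
  probe: [9, -12, 33, 29, 30, 28, -24] -> [33, 30, 29, 28, 9, -12, -24] -> [33, 29, 9]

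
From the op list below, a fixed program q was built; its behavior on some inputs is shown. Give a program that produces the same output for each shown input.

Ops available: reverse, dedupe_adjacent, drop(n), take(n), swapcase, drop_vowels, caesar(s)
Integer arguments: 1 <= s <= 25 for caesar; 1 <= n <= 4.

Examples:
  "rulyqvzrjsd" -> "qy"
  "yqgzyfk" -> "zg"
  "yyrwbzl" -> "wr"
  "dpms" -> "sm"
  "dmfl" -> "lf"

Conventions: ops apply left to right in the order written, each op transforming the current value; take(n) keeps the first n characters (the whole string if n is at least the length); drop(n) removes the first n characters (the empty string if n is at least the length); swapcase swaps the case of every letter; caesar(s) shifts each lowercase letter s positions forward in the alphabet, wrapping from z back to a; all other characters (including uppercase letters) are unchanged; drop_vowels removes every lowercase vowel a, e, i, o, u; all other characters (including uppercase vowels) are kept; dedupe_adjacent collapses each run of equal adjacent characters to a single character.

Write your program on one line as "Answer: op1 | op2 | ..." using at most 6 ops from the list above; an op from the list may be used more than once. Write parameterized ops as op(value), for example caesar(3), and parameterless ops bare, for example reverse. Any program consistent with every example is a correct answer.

drop_vowels | take(4) | dedupe_adjacent | reverse | take(2)

Check, running the answer program on each example:
  "rulyqvzrjsd" -> "rlyqvzrjsd" -> "rlyq" -> "rlyq" -> "qylr" -> "qy"
  "yqgzyfk" -> "yqgzyfk" -> "yqgz" -> "yqgz" -> "zgqy" -> "zg"
  "yyrwbzl" -> "yyrwbzl" -> "yyrw" -> "yrw" -> "wry" -> "wr"
  "dpms" -> "dpms" -> "dpms" -> "dpms" -> "smpd" -> "sm"
  "dmfl" -> "dmfl" -> "dmfl" -> "dmfl" -> "lfmd" -> "lf"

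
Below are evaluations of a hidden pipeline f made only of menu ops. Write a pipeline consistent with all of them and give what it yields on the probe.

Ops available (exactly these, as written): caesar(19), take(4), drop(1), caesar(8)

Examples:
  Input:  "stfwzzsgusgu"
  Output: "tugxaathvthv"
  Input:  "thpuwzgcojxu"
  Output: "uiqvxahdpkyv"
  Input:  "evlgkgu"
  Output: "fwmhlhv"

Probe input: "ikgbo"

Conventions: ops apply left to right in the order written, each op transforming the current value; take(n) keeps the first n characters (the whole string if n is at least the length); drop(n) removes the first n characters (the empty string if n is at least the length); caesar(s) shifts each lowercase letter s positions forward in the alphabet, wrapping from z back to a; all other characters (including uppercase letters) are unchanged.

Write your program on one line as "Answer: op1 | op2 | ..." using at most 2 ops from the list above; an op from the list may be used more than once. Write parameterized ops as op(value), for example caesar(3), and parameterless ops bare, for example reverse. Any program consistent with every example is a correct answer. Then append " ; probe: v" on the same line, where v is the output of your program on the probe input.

caesar(19) | caesar(8) ; probe: "jlhcp"

Check, running the answer program on each example:
  "stfwzzsgusgu" -> "lmypsslznlzn" -> "tugxaathvthv"
  "thpuwzgcojxu" -> "mainpszvhcqn" -> "uiqvxahdpkyv"
  "evlgkgu" -> "xoezdzn" -> "fwmhlhv"
  probe: "ikgbo" -> "bdzuh" -> "jlhcp"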